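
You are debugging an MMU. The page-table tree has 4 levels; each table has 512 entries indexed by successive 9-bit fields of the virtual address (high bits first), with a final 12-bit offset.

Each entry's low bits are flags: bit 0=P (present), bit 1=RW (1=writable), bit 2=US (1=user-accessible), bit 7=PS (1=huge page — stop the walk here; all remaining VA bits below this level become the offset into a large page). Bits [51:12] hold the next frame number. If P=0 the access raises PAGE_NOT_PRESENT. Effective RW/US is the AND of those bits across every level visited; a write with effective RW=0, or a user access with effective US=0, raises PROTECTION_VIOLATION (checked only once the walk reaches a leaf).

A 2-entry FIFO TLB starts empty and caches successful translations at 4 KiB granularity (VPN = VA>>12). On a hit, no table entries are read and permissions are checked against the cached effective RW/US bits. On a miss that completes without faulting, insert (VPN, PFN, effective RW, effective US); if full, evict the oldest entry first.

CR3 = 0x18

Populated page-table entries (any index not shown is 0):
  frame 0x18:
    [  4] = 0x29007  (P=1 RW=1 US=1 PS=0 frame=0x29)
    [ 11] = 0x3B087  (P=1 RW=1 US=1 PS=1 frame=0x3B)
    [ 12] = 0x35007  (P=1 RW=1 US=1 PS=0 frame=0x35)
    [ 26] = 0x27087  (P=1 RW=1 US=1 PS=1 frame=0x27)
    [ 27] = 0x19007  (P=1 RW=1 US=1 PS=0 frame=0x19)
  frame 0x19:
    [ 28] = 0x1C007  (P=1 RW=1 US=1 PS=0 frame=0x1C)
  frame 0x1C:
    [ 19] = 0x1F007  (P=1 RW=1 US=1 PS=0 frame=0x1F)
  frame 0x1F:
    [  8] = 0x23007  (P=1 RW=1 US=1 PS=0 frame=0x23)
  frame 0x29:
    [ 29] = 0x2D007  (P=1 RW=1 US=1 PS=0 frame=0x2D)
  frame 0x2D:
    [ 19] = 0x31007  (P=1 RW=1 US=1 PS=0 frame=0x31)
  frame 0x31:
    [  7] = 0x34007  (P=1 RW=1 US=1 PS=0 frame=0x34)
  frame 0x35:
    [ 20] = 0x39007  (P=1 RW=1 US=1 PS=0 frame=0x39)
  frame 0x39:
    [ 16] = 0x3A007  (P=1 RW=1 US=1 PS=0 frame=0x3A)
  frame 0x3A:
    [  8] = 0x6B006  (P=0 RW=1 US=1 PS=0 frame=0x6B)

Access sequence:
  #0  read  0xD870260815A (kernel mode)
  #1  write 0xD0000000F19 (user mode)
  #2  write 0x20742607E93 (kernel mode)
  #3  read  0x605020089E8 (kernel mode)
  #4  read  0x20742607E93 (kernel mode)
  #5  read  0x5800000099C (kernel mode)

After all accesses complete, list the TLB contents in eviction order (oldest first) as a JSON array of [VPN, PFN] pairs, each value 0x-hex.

Per-access translation:
#0 VA=0xD870260815A (r,kernel):
  [0] read 0x18 idx=27: raw=0x19007 flags P=1 W=1 U=1 S=0
  [1] read 0x19 idx=28: raw=0x1C007 flags P=1 W=1 U=1 S=0
  [2] read 0x1C idx=19: raw=0x1F007 flags P=1 W=1 U=1 S=0
  [3] read 0x1F idx=8: raw=0x23007 flags P=1 W=1 U=1 S=0
  ✓ 0x2315A  — 4 lookups
#1 VA=0xD0000000F19 (w,user):
  [0] read 0x18 idx=26: raw=0x27087 flags P=1 W=1 U=1 S=1
  ✓ 0x27F19 (huge @L0)  — 1 lookups
#2 VA=0x20742607E93 (w,kernel):
  [0] read 0x18 idx=4: raw=0x29007 flags P=1 W=1 U=1 S=0
  [1] read 0x29 idx=29: raw=0x2D007 flags P=1 W=1 U=1 S=0
  [2] read 0x2D idx=19: raw=0x31007 flags P=1 W=1 U=1 S=0
  [3] read 0x31 idx=7: raw=0x34007 flags P=1 W=1 U=1 S=0
  ✓ 0x34E93  — 4 lookups
#3 VA=0x605020089E8 (r,kernel):
  [0] read 0x18 idx=12: raw=0x35007 flags P=1 W=1 U=1 S=0
  [1] read 0x35 idx=20: raw=0x39007 flags P=1 W=1 U=1 S=0
  [2] read 0x39 idx=16: raw=0x3A007 flags P=1 W=1 U=1 S=0
  [3] read 0x3A idx=8: raw=0x6B006 flags P=0 W=1 U=1 S=0
  → PAGE_NOT_PRESENT  (4 entries read)
#4 VA=0x20742607E93 (r,kernel):
  TLB hit vpn=0x20742607 → PA=0x34E93
#5 VA=0x5800000099C (r,kernel):
  [0] read 0x18 idx=11: raw=0x3B087 flags P=1 W=1 U=1 S=1
  ✓ 0x3B99C (huge @L0)  — 1 lookups

TLB: [["0x20742607", "0x34"], ["0x58000000", "0x3B"]]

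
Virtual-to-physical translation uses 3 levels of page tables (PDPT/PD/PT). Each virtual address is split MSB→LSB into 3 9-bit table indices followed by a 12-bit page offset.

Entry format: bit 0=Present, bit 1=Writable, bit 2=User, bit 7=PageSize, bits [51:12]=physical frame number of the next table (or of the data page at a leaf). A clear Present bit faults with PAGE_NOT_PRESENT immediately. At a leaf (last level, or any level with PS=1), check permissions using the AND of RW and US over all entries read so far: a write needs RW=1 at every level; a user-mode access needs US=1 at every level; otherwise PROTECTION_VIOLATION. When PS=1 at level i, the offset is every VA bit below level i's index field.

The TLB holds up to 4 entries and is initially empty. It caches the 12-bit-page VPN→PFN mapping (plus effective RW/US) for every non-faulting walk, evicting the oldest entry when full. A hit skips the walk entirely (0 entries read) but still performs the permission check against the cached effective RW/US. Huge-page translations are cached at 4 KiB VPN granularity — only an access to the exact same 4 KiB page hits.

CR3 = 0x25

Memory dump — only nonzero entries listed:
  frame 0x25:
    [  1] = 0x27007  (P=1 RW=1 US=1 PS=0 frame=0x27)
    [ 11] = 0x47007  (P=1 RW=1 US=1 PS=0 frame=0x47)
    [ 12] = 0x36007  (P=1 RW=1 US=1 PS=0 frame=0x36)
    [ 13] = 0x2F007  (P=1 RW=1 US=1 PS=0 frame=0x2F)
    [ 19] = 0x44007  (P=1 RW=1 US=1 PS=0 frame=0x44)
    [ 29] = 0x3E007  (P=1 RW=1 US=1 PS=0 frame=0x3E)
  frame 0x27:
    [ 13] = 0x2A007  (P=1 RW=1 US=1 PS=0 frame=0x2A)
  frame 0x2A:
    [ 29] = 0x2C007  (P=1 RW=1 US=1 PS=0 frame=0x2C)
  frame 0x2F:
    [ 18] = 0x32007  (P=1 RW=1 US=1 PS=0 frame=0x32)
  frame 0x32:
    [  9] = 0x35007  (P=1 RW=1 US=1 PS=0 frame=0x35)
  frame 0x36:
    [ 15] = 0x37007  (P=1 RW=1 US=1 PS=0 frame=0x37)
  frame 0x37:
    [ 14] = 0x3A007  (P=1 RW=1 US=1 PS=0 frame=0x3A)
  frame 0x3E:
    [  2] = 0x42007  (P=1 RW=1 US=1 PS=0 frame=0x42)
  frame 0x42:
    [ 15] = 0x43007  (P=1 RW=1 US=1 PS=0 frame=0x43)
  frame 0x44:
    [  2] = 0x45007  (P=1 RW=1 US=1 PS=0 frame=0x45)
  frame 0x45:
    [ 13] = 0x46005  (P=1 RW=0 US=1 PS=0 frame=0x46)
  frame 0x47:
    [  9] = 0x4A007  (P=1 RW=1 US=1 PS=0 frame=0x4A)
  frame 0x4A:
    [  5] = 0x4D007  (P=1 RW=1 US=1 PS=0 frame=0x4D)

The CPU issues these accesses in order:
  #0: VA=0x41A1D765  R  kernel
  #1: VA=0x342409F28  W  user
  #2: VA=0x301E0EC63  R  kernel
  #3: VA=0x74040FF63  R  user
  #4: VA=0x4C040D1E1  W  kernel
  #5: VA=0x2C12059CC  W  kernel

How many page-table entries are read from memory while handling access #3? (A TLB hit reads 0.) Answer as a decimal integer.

Trace:
#0 VA=0x41A1D765 (r,kernel):
  lvl0: tbl 0x25, slot 1 ⇒ 0x27007 (P1/RW1/US1/PS0)
  lvl1: tbl 0x27, slot 13 ⇒ 0x2A007 (P1/RW1/US1/PS0)
  lvl2: tbl 0x2A, slot 29 ⇒ 0x2C007 (P1/RW1/US1/PS0)
  ✓ 0x2C765  — 3 lookups
#1 VA=0x342409F28 (w,user):
  lvl0: tbl 0x25, slot 13 ⇒ 0x2F007 (P1/RW1/US1/PS0)
  lvl1: tbl 0x2F, slot 18 ⇒ 0x32007 (P1/RW1/US1/PS0)
  lvl2: tbl 0x32, slot 9 ⇒ 0x35007 (P1/RW1/US1/PS0)
  ✓ 0x35F28  — 3 lookups
#2 VA=0x301E0EC63 (r,kernel):
  lvl0: tbl 0x25, slot 12 ⇒ 0x36007 (P1/RW1/US1/PS0)
  lvl1: tbl 0x36, slot 15 ⇒ 0x37007 (P1/RW1/US1/PS0)
  lvl2: tbl 0x37, slot 14 ⇒ 0x3A007 (P1/RW1/US1/PS0)
  ✓ 0x3AC63  — 3 lookups
#3 VA=0x74040FF63 (r,user):
  lvl0: tbl 0x25, slot 29 ⇒ 0x3E007 (P1/RW1/US1/PS0)
  lvl1: tbl 0x3E, slot 2 ⇒ 0x42007 (P1/RW1/US1/PS0)
  lvl2: tbl 0x42, slot 15 ⇒ 0x43007 (P1/RW1/US1/PS0)
  ✓ 0x43F63  — 3 lookups
#4 VA=0x4C040D1E1 (w,kernel):
  lvl0: tbl 0x25, slot 19 ⇒ 0x44007 (P1/RW1/US1/PS0)
  lvl1: tbl 0x44, slot 2 ⇒ 0x45007 (P1/RW1/US1/PS0)
  lvl2: tbl 0x45, slot 13 ⇒ 0x46005 (P1/RW0/US1/PS0)
  ⇒ fault: PROTECTION_VIOLATION  — 3 lookups
#5 VA=0x2C12059CC (w,kernel):
  lvl0: tbl 0x25, slot 11 ⇒ 0x47007 (P1/RW1/US1/PS0)
  lvl1: tbl 0x47, slot 9 ⇒ 0x4A007 (P1/RW1/US1/PS0)
  lvl2: tbl 0x4A, slot 5 ⇒ 0x4D007 (P1/RW1/US1/PS0)
  ✓ 0x4D9CC  — 3 lookups

Entries read for #3: 3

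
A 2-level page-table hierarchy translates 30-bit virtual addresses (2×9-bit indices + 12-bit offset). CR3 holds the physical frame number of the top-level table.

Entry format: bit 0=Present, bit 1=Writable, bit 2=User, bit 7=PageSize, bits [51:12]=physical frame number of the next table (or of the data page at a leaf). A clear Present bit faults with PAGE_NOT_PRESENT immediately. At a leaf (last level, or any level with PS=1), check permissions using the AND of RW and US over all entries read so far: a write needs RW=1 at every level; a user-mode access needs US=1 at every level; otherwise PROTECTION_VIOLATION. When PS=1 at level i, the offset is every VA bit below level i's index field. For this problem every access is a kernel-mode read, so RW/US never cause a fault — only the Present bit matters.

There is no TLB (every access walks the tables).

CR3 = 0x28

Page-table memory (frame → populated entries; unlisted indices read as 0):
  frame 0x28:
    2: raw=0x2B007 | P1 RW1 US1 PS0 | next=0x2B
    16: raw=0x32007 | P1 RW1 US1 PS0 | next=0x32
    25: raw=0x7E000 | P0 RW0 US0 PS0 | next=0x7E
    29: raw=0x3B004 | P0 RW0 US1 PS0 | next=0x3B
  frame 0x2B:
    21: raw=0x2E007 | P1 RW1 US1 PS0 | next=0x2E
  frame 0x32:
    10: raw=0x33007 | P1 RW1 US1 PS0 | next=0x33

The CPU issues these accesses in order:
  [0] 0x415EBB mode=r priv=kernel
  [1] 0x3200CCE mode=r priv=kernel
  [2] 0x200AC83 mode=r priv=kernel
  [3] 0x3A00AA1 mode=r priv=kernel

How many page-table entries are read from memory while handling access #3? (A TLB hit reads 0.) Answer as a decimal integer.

Per-access translation:
#0 VA=0x415EBB (r,kernel):
  L0 @0x28[2] → 0x2B007  P=1,RW=1,US=1,PS=0
  L1 @0x2B[21] → 0x2E007  P=1,RW=1,US=1,PS=0
  → PA=0x2EEBB  (2 entries read)
#1 VA=0x3200CCE (r,kernel):
  L0 @0x28[25] → 0x7E000  P=0,RW=0,US=0,PS=0
  ⇒ fault: PAGE_NOT_PRESENT  — 1 lookups
#2 VA=0x200AC83 (r,kernel):
  L0 @0x28[16] → 0x32007  P=1,RW=1,US=1,PS=0
  L1 @0x32[10] → 0x33007  P=1,RW=1,US=1,PS=0
  → PA=0x33C83  (2 entries read)
#3 VA=0x3A00AA1 (r,kernel):
  L0 @0x28[29] → 0x3B004  P=0,RW=0,US=1,PS=0
  ⇒ fault: PAGE_NOT_PRESENT  — 1 lookups

Entries read for #3: 1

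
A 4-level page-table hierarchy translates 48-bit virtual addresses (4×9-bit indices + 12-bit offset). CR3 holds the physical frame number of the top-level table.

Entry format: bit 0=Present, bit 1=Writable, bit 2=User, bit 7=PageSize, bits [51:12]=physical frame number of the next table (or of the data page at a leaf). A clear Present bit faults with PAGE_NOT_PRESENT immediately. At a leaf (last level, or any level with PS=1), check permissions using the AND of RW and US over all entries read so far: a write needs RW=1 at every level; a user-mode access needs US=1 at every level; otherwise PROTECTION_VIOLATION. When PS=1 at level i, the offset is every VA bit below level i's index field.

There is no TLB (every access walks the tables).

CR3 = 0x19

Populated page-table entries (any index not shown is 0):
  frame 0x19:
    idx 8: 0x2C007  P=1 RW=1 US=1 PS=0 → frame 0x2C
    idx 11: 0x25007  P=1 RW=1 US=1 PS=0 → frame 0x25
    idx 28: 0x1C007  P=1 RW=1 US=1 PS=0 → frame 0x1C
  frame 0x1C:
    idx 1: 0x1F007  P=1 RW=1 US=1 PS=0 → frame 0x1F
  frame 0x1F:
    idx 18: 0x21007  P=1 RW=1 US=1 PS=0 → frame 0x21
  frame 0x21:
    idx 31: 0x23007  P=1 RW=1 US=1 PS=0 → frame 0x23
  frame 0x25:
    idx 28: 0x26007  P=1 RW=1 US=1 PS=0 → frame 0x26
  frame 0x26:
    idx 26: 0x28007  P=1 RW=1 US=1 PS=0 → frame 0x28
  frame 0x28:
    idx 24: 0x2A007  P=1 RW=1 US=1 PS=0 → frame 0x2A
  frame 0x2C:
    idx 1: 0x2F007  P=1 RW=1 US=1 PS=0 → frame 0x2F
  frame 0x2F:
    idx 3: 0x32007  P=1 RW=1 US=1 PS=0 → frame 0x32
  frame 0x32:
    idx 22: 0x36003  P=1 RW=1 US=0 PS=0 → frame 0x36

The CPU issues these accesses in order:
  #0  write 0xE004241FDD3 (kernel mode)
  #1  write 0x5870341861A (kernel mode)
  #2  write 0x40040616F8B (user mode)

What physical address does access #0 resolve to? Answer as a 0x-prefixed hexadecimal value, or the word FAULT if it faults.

Per-access translation:
#0 VA=0xE004241FDD3 (w,kernel):
  L0 @0x19[28] → 0x1C007  P=1,RW=1,US=1,PS=0
  L1 @0x1C[1] → 0x1F007  P=1,RW=1,US=1,PS=0
  L2 @0x1F[18] → 0x21007  P=1,RW=1,US=1,PS=0
  L3 @0x21[31] → 0x23007  P=1,RW=1,US=1,PS=0
  → PA=0x23DD3  (4 entries read)
#1 VA=0x5870341861A (w,kernel):
  L0 @0x19[11] → 0x25007  P=1,RW=1,US=1,PS=0
  L1 @0x25[28] → 0x26007  P=1,RW=1,US=1,PS=0
  L2 @0x26[26] → 0x28007  P=1,RW=1,US=1,PS=0
  L3 @0x28[24] → 0x2A007  P=1,RW=1,US=1,PS=0
  → PA=0x2A61A  (4 entries read)
#2 VA=0x40040616F8B (w,user):
  L0 @0x19[8] → 0x2C007  P=1,RW=1,US=1,PS=0
  L1 @0x2C[1] → 0x2F007  P=1,RW=1,US=1,PS=0
  L2 @0x2F[3] → 0x32007  P=1,RW=1,US=1,PS=0
  L3 @0x32[22] → 0x36003  P=1,RW=1,US=0,PS=0
  → PROTECTION_VIOLATION  (4 entries read)

Access #0 PA: 0x23DD3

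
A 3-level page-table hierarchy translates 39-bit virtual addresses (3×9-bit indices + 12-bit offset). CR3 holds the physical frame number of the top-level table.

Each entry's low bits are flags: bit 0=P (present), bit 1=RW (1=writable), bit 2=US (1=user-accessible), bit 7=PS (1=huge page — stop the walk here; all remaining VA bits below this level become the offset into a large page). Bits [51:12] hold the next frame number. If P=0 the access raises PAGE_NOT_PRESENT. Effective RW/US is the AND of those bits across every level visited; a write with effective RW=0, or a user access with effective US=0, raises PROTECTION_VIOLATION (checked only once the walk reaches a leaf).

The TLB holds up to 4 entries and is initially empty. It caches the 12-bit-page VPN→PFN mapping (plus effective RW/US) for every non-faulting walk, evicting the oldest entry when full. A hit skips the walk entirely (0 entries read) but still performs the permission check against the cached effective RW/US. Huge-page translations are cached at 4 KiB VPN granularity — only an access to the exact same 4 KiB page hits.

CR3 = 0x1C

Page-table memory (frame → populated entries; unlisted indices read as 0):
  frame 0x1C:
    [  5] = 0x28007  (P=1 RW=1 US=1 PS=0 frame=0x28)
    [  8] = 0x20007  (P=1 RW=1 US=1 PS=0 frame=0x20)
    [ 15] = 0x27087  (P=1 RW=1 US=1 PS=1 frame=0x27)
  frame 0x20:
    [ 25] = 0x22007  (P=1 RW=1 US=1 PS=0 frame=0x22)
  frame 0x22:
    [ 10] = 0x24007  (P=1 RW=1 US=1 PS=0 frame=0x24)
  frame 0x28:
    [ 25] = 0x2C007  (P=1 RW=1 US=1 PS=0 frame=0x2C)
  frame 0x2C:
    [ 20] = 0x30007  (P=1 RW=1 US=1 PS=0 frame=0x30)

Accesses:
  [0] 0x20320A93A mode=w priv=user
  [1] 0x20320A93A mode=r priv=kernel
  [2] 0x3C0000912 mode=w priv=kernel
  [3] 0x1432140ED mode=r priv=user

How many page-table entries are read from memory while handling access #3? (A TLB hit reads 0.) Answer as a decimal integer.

Trace:
#0 VA=0x20320A93A (w,user):
  lvl0: tbl 0x1C, slot 8 ⇒ 0x20007 (P1/RW1/US1/PS0)
  lvl1: tbl 0x20, slot 25 ⇒ 0x22007 (P1/RW1/US1/PS0)
  lvl2: tbl 0x22, slot 10 ⇒ 0x24007 (P1/RW1/US1/PS0)
  → PA=0x2493A  (3 entries read)
#1 VA=0x20320A93A (r,kernel):
  TLB hit vpn=0x20320A → PA=0x2493A
#2 VA=0x3C0000912 (w,kernel):
  lvl0: tbl 0x1C, slot 15 ⇒ 0x27087 (P1/RW1/US1/PS1)
  → PA=0x27912 (huge @L0)  (1 entries read)
#3 VA=0x1432140ED (r,user):
  lvl0: tbl 0x1C, slot 5 ⇒ 0x28007 (P1/RW1/US1/PS0)
  lvl1: tbl 0x28, slot 25 ⇒ 0x2C007 (P1/RW1/US1/PS0)
  lvl2: tbl 0x2C, slot 20 ⇒ 0x30007 (P1/RW1/US1/PS0)
  → PA=0x300ED  (3 entries read)

Entries read for #3: 3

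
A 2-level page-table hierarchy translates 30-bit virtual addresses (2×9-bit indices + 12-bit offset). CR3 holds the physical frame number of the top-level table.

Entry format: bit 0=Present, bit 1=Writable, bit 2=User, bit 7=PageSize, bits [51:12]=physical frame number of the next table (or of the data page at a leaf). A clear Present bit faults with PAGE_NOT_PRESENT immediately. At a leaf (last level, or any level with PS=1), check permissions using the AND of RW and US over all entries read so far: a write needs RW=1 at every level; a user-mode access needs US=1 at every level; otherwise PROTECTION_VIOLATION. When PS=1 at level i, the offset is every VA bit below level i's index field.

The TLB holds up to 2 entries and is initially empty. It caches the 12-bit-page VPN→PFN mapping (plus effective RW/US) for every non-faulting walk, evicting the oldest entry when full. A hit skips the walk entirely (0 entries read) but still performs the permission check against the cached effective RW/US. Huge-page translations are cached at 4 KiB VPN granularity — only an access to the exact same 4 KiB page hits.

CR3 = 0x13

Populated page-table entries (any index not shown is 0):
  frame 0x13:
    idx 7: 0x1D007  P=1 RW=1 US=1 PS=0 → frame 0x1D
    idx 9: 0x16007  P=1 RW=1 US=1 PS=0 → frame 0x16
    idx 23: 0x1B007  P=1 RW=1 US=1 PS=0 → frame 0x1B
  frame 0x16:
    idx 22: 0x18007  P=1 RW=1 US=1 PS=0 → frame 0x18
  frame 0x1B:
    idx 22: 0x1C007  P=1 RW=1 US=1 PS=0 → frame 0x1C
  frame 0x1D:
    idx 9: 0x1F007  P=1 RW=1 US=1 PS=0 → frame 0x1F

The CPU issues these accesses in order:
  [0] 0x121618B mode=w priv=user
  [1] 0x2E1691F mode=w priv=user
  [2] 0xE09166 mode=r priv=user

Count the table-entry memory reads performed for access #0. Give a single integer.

Trace:
#0 VA=0x121618B (w,user):
  lvl0: tbl 0x13, slot 9 ⇒ 0x16007 (P1/RW1/US1/PS0)
  lvl1: tbl 0x16, slot 22 ⇒ 0x18007 (P1/RW1/US1/PS0)
  ✓ 0x1818B  — 2 lookups
#1 VA=0x2E1691F (w,user):
  lvl0: tbl 0x13, slot 23 ⇒ 0x1B007 (P1/RW1/US1/PS0)
  lvl1: tbl 0x1B, slot 22 ⇒ 0x1C007 (P1/RW1/US1/PS0)
  ✓ 0x1C91F  — 2 lookups
#2 VA=0xE09166 (r,user):
  lvl0: tbl 0x13, slot 7 ⇒ 0x1D007 (P1/RW1/US1/PS0)
  lvl1: tbl 0x1D, slot 9 ⇒ 0x1F007 (P1/RW1/US1/PS0)
  ✓ 0x1F166  — 2 lookups

Entries read for #0: 2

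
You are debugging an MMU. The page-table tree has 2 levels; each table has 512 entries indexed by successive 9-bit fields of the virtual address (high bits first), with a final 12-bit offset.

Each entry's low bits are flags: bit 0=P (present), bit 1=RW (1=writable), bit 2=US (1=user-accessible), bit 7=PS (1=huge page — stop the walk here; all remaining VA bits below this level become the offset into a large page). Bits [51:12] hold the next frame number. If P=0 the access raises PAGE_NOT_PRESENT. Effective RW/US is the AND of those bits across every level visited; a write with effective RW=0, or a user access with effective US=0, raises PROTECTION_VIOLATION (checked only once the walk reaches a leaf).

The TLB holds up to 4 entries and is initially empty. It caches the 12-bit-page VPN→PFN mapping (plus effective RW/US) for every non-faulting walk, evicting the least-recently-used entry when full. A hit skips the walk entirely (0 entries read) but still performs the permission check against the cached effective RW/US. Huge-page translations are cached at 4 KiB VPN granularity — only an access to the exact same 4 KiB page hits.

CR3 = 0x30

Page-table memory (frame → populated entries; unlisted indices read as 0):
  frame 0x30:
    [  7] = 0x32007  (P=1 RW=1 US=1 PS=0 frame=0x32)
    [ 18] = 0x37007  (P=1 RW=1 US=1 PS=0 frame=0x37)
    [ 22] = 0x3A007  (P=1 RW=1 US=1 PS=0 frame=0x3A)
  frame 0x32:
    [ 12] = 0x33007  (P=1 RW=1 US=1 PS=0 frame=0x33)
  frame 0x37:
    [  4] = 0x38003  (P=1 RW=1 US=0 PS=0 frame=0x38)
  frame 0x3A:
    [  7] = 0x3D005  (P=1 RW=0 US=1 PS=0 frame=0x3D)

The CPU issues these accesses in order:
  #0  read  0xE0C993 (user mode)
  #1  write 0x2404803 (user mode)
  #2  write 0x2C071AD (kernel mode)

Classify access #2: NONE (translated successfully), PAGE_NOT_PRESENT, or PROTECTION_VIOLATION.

Walk each access:
#0 VA=0xE0C993 (r,user):
  lvl0: tbl 0x30, slot 7 ⇒ 0x32007 (P1/RW1/US1/PS0)
  lvl1: tbl 0x32, slot 12 ⇒ 0x33007 (P1/RW1/US1/PS0)
  → PA=0x33993  (2 entries read)
#1 VA=0x2404803 (w,user):
  lvl0: tbl 0x30, slot 18 ⇒ 0x37007 (P1/RW1/US1/PS0)
  lvl1: tbl 0x37, slot 4 ⇒ 0x38003 (P1/RW1/US0/PS0)
  → PROTECTION_VIOLATION  (2 entries read)
#2 VA=0x2C071AD (w,kernel):
  lvl0: tbl 0x30, slot 22 ⇒ 0x3A007 (P1/RW1/US1/PS0)
  lvl1: tbl 0x3A, slot 7 ⇒ 0x3D005 (P1/RW0/US1/PS0)
  → PROTECTION_VIOLATION  (2 entries read)

Access #2 fault: PROTECTION_VIOLATION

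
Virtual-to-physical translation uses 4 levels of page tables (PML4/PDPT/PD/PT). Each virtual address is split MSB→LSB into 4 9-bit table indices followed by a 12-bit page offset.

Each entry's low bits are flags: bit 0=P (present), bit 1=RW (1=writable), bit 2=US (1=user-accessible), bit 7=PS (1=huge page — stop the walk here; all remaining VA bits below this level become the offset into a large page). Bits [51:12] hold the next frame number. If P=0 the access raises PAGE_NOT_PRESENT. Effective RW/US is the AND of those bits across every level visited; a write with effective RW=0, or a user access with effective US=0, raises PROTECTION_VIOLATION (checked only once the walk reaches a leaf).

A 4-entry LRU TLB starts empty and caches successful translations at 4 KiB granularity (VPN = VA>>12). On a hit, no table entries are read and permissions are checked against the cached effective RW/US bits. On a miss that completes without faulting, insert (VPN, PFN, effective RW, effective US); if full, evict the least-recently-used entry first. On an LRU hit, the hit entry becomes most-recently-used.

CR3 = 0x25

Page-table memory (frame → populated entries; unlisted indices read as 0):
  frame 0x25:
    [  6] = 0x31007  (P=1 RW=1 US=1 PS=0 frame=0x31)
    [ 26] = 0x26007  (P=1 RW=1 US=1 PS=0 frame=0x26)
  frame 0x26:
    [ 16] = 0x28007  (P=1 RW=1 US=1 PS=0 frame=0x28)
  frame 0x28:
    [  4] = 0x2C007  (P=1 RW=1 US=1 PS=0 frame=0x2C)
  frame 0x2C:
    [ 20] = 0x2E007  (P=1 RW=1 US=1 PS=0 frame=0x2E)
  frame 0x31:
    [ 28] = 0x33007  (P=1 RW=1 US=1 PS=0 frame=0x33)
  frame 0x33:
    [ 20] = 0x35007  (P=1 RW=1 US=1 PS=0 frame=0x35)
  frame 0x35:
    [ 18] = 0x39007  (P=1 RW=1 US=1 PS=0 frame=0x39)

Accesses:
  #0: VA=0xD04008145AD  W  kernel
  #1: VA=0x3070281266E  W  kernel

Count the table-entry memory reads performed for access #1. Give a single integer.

Per-access translation:
#0 VA=0xD04008145AD (w,kernel):
  [0] read 0x25 idx=26: raw=0x26007 flags P=1 W=1 U=1 S=0
  [1] read 0x26 idx=16: raw=0x28007 flags P=1 W=1 U=1 S=0
  [2] read 0x28 idx=4: raw=0x2C007 flags P=1 W=1 U=1 S=0
  [3] read 0x2C idx=20: raw=0x2E007 flags P=1 W=1 U=1 S=0
  ✓ 0x2E5AD  — 4 lookups
#1 VA=0x3070281266E (w,kernel):
  [0] read 0x25 idx=6: raw=0x31007 flags P=1 W=1 U=1 S=0
  [1] read 0x31 idx=28: raw=0x33007 flags P=1 W=1 U=1 S=0
  [2] read 0x33 idx=20: raw=0x35007 flags P=1 W=1 U=1 S=0
  [3] read 0x35 idx=18: raw=0x39007 flags P=1 W=1 U=1 S=0
  ✓ 0x3966E  — 4 lookups

Entries read for #1: 4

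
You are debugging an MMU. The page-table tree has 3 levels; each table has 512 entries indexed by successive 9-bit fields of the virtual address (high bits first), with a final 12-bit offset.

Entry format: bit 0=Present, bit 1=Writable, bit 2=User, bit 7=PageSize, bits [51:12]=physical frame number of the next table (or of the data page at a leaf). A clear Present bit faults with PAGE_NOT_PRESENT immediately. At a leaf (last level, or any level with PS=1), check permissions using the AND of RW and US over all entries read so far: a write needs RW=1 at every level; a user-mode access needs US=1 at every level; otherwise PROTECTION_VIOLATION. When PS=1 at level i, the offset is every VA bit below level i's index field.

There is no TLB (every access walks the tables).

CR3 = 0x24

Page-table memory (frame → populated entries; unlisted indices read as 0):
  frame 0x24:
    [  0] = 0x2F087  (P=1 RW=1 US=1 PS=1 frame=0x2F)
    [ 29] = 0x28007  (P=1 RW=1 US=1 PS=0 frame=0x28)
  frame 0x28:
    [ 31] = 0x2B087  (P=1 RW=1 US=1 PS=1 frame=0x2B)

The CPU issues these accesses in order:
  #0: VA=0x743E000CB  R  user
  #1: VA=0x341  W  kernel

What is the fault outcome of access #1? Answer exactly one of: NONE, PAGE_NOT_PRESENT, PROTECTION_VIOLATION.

Walk each access:
#0 VA=0x743E000CB (r,user):
  L0 @0x24[29] → 0x28007  P=1,RW=1,US=1,PS=0
  L1 @0x28[31] → 0x2B087  P=1,RW=1,US=1,PS=1
  → PA=0x2B0CB (huge @L1)  (2 entries read)
#1 VA=0x341 (w,kernel):
  L0 @0x24[0] → 0x2F087  P=1,RW=1,US=1,PS=1
  → PA=0x2F341 (huge @L0)  (1 entries read)

Access #1 fault: NONE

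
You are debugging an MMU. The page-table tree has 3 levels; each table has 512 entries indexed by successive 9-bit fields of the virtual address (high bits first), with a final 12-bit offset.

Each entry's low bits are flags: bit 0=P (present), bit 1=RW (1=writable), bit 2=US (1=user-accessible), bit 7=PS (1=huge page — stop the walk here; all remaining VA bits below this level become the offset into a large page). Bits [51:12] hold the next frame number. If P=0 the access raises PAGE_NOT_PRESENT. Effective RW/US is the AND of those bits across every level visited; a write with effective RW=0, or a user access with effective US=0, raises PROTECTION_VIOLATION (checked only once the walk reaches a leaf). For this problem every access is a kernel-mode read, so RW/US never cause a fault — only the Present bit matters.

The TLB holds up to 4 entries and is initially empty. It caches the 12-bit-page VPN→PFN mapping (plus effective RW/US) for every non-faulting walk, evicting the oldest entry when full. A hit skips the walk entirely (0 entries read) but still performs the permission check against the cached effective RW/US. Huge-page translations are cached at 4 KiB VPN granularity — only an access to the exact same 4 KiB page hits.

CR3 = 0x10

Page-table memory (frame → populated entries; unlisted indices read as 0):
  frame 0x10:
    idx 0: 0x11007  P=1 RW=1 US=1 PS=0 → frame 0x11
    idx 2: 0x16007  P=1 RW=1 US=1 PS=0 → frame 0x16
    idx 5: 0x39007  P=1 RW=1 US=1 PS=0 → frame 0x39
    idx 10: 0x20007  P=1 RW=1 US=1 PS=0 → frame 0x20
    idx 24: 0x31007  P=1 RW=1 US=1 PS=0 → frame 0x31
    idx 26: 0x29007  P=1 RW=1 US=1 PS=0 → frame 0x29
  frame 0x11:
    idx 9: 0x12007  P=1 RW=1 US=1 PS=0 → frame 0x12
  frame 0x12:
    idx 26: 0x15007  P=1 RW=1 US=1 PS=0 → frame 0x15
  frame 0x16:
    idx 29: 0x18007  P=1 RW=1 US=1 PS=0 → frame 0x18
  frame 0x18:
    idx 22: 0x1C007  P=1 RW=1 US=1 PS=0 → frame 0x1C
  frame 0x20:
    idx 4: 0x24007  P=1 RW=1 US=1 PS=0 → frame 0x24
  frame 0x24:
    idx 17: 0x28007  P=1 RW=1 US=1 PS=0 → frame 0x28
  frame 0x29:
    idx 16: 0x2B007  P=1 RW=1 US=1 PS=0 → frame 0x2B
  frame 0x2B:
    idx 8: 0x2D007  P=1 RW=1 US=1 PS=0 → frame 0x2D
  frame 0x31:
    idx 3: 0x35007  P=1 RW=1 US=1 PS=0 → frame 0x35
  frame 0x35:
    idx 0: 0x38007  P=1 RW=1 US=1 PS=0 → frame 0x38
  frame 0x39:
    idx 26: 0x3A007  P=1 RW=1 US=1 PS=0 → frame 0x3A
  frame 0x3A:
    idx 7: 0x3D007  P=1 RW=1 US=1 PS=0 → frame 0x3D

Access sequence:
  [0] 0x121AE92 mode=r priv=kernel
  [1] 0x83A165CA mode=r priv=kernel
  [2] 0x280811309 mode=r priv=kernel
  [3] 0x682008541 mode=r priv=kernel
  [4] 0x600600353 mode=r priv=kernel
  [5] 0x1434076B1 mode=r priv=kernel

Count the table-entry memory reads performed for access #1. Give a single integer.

Walk each access:
#0 VA=0x121AE92 (r,kernel):
  L0: frame=0x10 idx=0 entry=0x11007 [P=1 RW=1 US=1 PS=0]
  L1: frame=0x11 idx=9 entry=0x12007 [P=1 RW=1 US=1 PS=0]
  L2: frame=0x12 idx=26 entry=0x15007 [P=1 RW=1 US=1 PS=0]
  → PA=0x15E92  (3 entries read)
#1 VA=0x83A165CA (r,kernel):
  L0: frame=0x10 idx=2 entry=0x16007 [P=1 RW=1 US=1 PS=0]
  L1: frame=0x16 idx=29 entry=0x18007 [P=1 RW=1 US=1 PS=0]
  L2: frame=0x18 idx=22 entry=0x1C007 [P=1 RW=1 US=1 PS=0]
  → PA=0x1C5CA  (3 entries read)
#2 VA=0x280811309 (r,kernel):
  L0: frame=0x10 idx=10 entry=0x20007 [P=1 RW=1 US=1 PS=0]
  L1: frame=0x20 idx=4 entry=0x24007 [P=1 RW=1 US=1 PS=0]
  L2: frame=0x24 idx=17 entry=0x28007 [P=1 RW=1 US=1 PS=0]
  → PA=0x28309  (3 entries read)
#3 VA=0x682008541 (r,kernel):
  L0: frame=0x10 idx=26 entry=0x29007 [P=1 RW=1 US=1 PS=0]
  L1: frame=0x29 idx=16 entry=0x2B007 [P=1 RW=1 US=1 PS=0]
  L2: frame=0x2B idx=8 entry=0x2D007 [P=1 RW=1 US=1 PS=0]
  → PA=0x2D541  (3 entries read)
#4 VA=0x600600353 (r,kernel):
  L0: frame=0x10 idx=24 entry=0x31007 [P=1 RW=1 US=1 PS=0]
  L1: frame=0x31 idx=3 entry=0x35007 [P=1 RW=1 US=1 PS=0]
  L2: frame=0x35 idx=0 entry=0x38007 [P=1 RW=1 US=1 PS=0]
  → PA=0x38353  (3 entries read)
#5 VA=0x1434076B1 (r,kernel):
  L0: frame=0x10 idx=5 entry=0x39007 [P=1 RW=1 US=1 PS=0]
  L1: frame=0x39 idx=26 entry=0x3A007 [P=1 RW=1 US=1 PS=0]
  L2: frame=0x3A idx=7 entry=0x3D007 [P=1 RW=1 US=1 PS=0]
  → PA=0x3D6B1  (3 entries read)

Entries read for #1: 3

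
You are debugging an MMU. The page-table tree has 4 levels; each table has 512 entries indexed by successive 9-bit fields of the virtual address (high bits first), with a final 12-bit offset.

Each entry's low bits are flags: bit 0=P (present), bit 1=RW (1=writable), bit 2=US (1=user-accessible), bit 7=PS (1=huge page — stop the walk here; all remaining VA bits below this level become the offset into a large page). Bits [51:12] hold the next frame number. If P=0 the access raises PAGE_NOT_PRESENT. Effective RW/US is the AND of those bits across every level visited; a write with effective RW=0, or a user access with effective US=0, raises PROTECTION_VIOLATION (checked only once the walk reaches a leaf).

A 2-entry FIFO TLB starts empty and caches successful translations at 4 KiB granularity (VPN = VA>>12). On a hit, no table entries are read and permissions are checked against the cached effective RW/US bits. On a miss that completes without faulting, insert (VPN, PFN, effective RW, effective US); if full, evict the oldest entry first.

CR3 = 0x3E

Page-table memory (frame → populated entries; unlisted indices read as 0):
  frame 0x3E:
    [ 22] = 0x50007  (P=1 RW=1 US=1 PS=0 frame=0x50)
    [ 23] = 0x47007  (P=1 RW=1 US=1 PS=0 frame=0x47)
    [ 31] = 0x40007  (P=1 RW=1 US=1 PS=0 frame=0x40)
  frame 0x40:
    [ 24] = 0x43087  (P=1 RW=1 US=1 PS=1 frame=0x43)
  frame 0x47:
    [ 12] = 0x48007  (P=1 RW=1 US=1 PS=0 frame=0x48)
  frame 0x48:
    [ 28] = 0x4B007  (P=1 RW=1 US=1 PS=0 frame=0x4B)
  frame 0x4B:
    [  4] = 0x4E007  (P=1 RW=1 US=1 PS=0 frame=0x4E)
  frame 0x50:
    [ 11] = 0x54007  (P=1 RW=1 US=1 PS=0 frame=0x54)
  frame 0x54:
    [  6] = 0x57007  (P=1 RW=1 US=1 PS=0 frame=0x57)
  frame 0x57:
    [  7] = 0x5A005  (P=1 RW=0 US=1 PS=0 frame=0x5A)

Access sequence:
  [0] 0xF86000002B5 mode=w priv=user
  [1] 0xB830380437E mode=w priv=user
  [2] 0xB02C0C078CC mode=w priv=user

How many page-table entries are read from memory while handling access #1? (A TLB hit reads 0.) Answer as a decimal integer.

Per-access translation:
#0 VA=0xF86000002B5 (w,user):
  L0: frame=0x3E idx=31 entry=0x40007 [P=1 RW=1 US=1 PS=0]
  L1: frame=0x40 idx=24 entry=0x43087 [P=1 RW=1 US=1 PS=1]
  → PA=0x432B5 (huge @L1)  (2 entries read)
#1 VA=0xB830380437E (w,user):
  L0: frame=0x3E idx=23 entry=0x47007 [P=1 RW=1 US=1 PS=0]
  L1: frame=0x47 idx=12 entry=0x48007 [P=1 RW=1 US=1 PS=0]
  L2: frame=0x48 idx=28 entry=0x4B007 [P=1 RW=1 US=1 PS=0]
  L3: frame=0x4B idx=4 entry=0x4E007 [P=1 RW=1 US=1 PS=0]
  → PA=0x4E37E  (4 entries read)
#2 VA=0xB02C0C078CC (w,user):
  L0: frame=0x3E idx=22 entry=0x50007 [P=1 RW=1 US=1 PS=0]
  L1: frame=0x50 idx=11 entry=0x54007 [P=1 RW=1 US=1 PS=0]
  L2: frame=0x54 idx=6 entry=0x57007 [P=1 RW=1 US=1 PS=0]
  L3: frame=0x57 idx=7 entry=0x5A005 [P=1 RW=0 US=1 PS=0]
  ✗ PROTECTION_VIOLATION  [4 reads]

Entries read for #1: 4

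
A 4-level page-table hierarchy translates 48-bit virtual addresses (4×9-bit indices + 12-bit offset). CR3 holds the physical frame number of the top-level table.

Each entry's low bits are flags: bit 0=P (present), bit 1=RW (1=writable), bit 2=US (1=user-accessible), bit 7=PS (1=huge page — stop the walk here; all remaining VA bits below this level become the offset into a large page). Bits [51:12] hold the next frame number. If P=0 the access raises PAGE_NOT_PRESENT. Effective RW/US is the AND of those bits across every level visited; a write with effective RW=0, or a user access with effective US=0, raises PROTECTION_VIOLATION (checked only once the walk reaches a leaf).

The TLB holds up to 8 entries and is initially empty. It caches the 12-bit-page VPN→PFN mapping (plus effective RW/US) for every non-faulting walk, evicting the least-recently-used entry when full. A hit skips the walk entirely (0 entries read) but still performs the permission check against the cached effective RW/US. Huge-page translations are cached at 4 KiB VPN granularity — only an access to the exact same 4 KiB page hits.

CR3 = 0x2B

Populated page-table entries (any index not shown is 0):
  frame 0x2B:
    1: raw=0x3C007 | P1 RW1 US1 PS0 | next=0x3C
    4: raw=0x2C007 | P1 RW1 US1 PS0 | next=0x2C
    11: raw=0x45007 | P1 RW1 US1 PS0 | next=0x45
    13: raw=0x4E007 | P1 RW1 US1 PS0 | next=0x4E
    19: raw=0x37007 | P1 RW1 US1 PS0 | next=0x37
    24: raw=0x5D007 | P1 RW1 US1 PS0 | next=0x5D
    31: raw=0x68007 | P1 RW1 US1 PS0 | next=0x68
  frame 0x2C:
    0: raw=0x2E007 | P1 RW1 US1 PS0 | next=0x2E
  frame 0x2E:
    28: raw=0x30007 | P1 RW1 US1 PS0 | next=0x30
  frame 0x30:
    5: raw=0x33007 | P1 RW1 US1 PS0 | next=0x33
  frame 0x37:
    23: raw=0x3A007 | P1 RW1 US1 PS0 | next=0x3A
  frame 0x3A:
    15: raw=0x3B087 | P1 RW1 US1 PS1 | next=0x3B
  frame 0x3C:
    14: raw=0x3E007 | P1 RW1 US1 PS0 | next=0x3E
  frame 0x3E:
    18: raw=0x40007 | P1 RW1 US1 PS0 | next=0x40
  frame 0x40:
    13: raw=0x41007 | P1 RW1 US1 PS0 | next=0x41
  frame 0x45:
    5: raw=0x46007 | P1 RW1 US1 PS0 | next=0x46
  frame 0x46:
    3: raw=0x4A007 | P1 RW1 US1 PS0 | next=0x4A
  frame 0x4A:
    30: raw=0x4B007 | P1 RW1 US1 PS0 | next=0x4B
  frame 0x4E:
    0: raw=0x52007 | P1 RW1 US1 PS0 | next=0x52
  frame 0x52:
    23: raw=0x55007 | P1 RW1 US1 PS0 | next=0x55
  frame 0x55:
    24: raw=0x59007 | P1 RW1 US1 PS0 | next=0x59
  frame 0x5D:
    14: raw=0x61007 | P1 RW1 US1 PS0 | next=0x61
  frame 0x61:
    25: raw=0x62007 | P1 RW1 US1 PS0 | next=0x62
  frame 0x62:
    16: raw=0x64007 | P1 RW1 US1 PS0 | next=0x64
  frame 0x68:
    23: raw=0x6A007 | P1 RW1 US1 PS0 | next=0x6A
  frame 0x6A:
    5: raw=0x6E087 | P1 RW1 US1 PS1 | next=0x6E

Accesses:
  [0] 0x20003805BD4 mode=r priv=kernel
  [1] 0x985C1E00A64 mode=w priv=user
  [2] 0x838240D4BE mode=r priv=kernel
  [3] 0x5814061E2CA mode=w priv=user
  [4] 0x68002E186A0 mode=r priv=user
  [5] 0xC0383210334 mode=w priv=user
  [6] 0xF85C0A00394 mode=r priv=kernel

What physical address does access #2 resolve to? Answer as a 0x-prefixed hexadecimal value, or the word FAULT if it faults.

Walk each access:
#0 VA=0x20003805BD4 (r,kernel):
  [0] read 0x2B idx=4: raw=0x2C007 flags P=1 W=1 U=1 S=0
  [1] read 0x2C idx=0: raw=0x2E007 flags P=1 W=1 U=1 S=0
  [2] read 0x2E idx=28: raw=0x30007 flags P=1 W=1 U=1 S=0
  [3] read 0x30 idx=5: raw=0x33007 flags P=1 W=1 U=1 S=0
  ✓ 0x33BD4  — 4 lookups
#1 VA=0x985C1E00A64 (w,user):
  [0] read 0x2B idx=19: raw=0x37007 flags P=1 W=1 U=1 S=0
  [1] read 0x37 idx=23: raw=0x3A007 flags P=1 W=1 U=1 S=0
  [2] read 0x3A idx=15: raw=0x3B087 flags P=1 W=1 U=1 S=1
  ✓ 0x3BA64 (huge @L2)  — 3 lookups
#2 VA=0x838240D4BE (r,kernel):
  [0] read 0x2B idx=1: raw=0x3C007 flags P=1 W=1 U=1 S=0
  [1] read 0x3C idx=14: raw=0x3E007 flags P=1 W=1 U=1 S=0
  [2] read 0x3E idx=18: raw=0x40007 flags P=1 W=1 U=1 S=0
  [3] read 0x40 idx=13: raw=0x41007 flags P=1 W=1 U=1 S=0
  ✓ 0x414BE  — 4 lookups
#3 VA=0x5814061E2CA (w,user):
  [0] read 0x2B idx=11: raw=0x45007 flags P=1 W=1 U=1 S=0
  [1] read 0x45 idx=5: raw=0x46007 flags P=1 W=1 U=1 S=0
  [2] read 0x46 idx=3: raw=0x4A007 flags P=1 W=1 U=1 S=0
  [3] read 0x4A idx=30: raw=0x4B007 flags P=1 W=1 U=1 S=0
  ✓ 0x4B2CA  — 4 lookups
#4 VA=0x68002E186A0 (r,user):
  [0] read 0x2B idx=13: raw=0x4E007 flags P=1 W=1 U=1 S=0
  [1] read 0x4E idx=0: raw=0x52007 flags P=1 W=1 U=1 S=0
  [2] read 0x52 idx=23: raw=0x55007 flags P=1 W=1 U=1 S=0
  [3] read 0x55 idx=24: raw=0x59007 flags P=1 W=1 U=1 S=0
  ✓ 0x596A0  — 4 lookups
#5 VA=0xC0383210334 (w,user):
  [0] read 0x2B idx=24: raw=0x5D007 flags P=1 W=1 U=1 S=0
  [1] read 0x5D idx=14: raw=0x61007 flags P=1 W=1 U=1 S=0
  [2] read 0x61 idx=25: raw=0x62007 flags P=1 W=1 U=1 S=0
  [3] read 0x62 idx=16: raw=0x64007 flags P=1 W=1 U=1 S=0
  ✓ 0x64334  — 4 lookups
#6 VA=0xF85C0A00394 (r,kernel):
  [0] read 0x2B idx=31: raw=0x68007 flags P=1 W=1 U=1 S=0
  [1] read 0x68 idx=23: raw=0x6A007 flags P=1 W=1 U=1 S=0
  [2] read 0x6A idx=5: raw=0x6E087 flags P=1 W=1 U=1 S=1
  ✓ 0x6E394 (huge @L2)  — 3 lookups

Access #2 PA: 0x414BE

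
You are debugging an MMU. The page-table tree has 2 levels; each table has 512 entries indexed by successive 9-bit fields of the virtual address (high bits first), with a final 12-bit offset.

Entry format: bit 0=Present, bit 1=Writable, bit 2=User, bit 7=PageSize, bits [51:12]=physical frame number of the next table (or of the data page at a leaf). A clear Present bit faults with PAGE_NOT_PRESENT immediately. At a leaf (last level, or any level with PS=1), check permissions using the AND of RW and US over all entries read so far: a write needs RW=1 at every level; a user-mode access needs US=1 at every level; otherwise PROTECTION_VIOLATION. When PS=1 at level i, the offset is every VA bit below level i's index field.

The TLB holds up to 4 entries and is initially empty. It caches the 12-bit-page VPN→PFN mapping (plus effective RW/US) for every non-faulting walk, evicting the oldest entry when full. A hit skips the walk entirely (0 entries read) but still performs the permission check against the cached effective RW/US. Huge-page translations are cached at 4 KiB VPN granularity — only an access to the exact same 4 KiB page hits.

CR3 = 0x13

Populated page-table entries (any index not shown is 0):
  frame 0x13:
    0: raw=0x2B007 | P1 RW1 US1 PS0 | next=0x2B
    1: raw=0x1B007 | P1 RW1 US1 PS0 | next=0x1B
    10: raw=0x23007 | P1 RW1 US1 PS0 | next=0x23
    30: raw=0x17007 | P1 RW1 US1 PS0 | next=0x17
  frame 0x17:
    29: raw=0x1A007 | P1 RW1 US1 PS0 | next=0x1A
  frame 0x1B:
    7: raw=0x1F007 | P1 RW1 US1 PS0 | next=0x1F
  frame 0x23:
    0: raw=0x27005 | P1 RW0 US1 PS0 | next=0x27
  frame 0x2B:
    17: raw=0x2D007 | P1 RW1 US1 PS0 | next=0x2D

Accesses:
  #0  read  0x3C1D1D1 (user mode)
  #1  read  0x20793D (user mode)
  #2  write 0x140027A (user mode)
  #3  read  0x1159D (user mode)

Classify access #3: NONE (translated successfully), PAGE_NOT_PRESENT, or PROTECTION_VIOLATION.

Per-access translation:
#0 VA=0x3C1D1D1 (r,user):
  [0] read 0x13 idx=30: raw=0x17007 flags P=1 W=1 U=1 S=0
  [1] read 0x17 idx=29: raw=0x1A007 flags P=1 W=1 U=1 S=0
  ✓ 0x1A1D1  — 2 lookups
#1 VA=0x20793D (r,user):
  [0] read 0x13 idx=1: raw=0x1B007 flags P=1 W=1 U=1 S=0
  [1] read 0x1B idx=7: raw=0x1F007 flags P=1 W=1 U=1 S=0
  ✓ 0x1F93D  — 2 lookups
#2 VA=0x140027A (w,user):
  [0] read 0x13 idx=10: raw=0x23007 flags P=1 W=1 U=1 S=0
  [1] read 0x23 idx=0: raw=0x27005 flags P=1 W=0 U=1 S=0
  ⇒ fault: PROTECTION_VIOLATION  — 2 lookups
#3 VA=0x1159D (r,user):
  [0] read 0x13 idx=0: raw=0x2B007 flags P=1 W=1 U=1 S=0
  [1] read 0x2B idx=17: raw=0x2D007 flags P=1 W=1 U=1 S=0
  ✓ 0x2D59D  — 2 lookups

Access #3 fault: NONE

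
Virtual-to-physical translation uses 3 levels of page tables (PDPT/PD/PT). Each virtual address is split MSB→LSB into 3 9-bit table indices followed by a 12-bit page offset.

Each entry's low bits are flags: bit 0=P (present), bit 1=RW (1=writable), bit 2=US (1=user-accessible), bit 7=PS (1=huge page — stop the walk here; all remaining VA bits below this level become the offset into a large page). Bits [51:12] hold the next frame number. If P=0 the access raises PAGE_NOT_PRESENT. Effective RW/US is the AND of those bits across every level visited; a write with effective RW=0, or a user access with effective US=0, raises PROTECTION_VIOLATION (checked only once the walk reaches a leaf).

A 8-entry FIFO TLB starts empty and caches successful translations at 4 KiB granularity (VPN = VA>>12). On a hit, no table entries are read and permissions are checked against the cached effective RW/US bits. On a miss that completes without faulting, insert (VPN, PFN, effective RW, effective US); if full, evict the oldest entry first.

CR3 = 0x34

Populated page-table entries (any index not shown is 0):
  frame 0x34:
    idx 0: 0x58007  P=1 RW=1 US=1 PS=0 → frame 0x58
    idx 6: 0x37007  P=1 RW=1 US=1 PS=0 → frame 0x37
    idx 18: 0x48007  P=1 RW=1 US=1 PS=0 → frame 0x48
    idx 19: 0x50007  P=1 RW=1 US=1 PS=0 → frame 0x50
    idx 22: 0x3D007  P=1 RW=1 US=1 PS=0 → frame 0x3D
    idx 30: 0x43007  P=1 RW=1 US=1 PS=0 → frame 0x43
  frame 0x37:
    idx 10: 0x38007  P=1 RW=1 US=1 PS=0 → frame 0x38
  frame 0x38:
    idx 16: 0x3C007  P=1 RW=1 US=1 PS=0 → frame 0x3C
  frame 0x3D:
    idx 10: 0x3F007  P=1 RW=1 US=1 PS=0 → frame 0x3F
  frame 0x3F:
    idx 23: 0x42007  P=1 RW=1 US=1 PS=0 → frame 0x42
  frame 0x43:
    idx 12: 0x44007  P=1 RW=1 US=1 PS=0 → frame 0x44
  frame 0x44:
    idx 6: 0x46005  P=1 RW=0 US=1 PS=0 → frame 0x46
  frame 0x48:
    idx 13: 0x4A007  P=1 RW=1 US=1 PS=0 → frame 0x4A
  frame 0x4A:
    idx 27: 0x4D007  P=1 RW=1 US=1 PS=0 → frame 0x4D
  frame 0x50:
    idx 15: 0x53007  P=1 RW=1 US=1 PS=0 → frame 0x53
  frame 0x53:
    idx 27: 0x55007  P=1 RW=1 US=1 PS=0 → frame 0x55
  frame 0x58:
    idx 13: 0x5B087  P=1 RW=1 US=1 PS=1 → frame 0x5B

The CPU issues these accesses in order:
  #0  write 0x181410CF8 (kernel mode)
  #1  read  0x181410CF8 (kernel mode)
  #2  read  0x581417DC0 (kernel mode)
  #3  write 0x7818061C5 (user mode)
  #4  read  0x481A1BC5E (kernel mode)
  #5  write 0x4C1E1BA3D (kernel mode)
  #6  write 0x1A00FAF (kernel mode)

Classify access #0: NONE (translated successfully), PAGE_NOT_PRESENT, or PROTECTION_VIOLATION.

Walk each access:
#0 VA=0x181410CF8 (w,kernel):
  lvl0: tbl 0x34, slot 6 ⇒ 0x37007 (P1/RW1/US1/PS0)
  lvl1: tbl 0x37, slot 10 ⇒ 0x38007 (P1/RW1/US1/PS0)
  lvl2: tbl 0x38, slot 16 ⇒ 0x3C007 (P1/RW1/US1/PS0)
  ✓ 0x3CCF8  — 3 lookups
#1 VA=0x181410CF8 (r,kernel):
  TLB hit vpn=0x181410 → PA=0x3CCF8
#2 VA=0x581417DC0 (r,kernel):
  lvl0: tbl 0x34, slot 22 ⇒ 0x3D007 (P1/RW1/US1/PS0)
  lvl1: tbl 0x3D, slot 10 ⇒ 0x3F007 (P1/RW1/US1/PS0)
  lvl2: tbl 0x3F, slot 23 ⇒ 0x42007 (P1/RW1/US1/PS0)
  ✓ 0x42DC0  — 3 lookups
#3 VA=0x7818061C5 (w,user):
  lvl0: tbl 0x34, slot 30 ⇒ 0x43007 (P1/RW1/US1/PS0)
  lvl1: tbl 0x43, slot 12 ⇒ 0x44007 (P1/RW1/US1/PS0)
  lvl2: tbl 0x44, slot 6 ⇒ 0x46005 (P1/RW0/US1/PS0)
  → PROTECTION_VIOLATION  (3 entries read)
#4 VA=0x481A1BC5E (r,kernel):
  lvl0: tbl 0x34, slot 18 ⇒ 0x48007 (P1/RW1/US1/PS0)
  lvl1: tbl 0x48, slot 13 ⇒ 0x4A007 (P1/RW1/US1/PS0)
  lvl2: tbl 0x4A, slot 27 ⇒ 0x4D007 (P1/RW1/US1/PS0)
  ✓ 0x4DC5E  — 3 lookups
#5 VA=0x4C1E1BA3D (w,kernel):
  lvl0: tbl 0x34, slot 19 ⇒ 0x50007 (P1/RW1/US1/PS0)
  lvl1: tbl 0x50, slot 15 ⇒ 0x53007 (P1/RW1/US1/PS0)
  lvl2: tbl 0x53, slot 27 ⇒ 0x55007 (P1/RW1/US1/PS0)
  ✓ 0x55A3D  — 3 lookups
#6 VA=0x1A00FAF (w,kernel):
  lvl0: tbl 0x34, slot 0 ⇒ 0x58007 (P1/RW1/US1/PS0)
  lvl1: tbl 0x58, slot 13 ⇒ 0x5B087 (P1/RW1/US1/PS1)
  ✓ 0x5BFAF (huge @L1)  — 2 lookups

Access #0 fault: NONE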